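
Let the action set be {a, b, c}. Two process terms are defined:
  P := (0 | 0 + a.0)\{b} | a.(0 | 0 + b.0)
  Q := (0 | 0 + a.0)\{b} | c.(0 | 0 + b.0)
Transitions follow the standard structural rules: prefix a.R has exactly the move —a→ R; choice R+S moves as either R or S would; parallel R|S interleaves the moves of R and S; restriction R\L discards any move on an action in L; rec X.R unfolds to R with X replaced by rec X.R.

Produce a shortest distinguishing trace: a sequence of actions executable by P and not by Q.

aa

Reachable graph of P (6 states):
  m0 = (0 | 0 + a.0)\{b} | a.(0 | 0 + b.0) | -a-> m1, -a-> m2
  m1 = (0 | 0 + a.0)\{b} | (0 | 0 + b.0) | -a-> m3, -b-> m4
  m2 = 0\{b} | a.(0 | 0 + b.0) | -a-> m3
  m3 = 0\{b} | (0 | 0 + b.0) | -b-> m5
  m4 = (0 | 0 + a.0)\{b} | 0 | -a-> m5
  m5 = 0\{b} | 0 | deadlocked
Reachable graph of Q (6 states):
  n0 = (0 | 0 + a.0)\{b} | c.(0 | 0 + b.0) | -a-> n1, -c-> n2
  n1 = 0\{b} | c.(0 | 0 + b.0) | -c-> n3
  n2 = (0 | 0 + a.0)\{b} | (0 | 0 + b.0) | -a-> n3, -b-> n4
  n3 = 0\{b} | (0 | 0 + b.0) | -b-> n5
  n4 = (0 | 0 + a.0)\{b} | 0 | -a-> n5
  n5 = 0\{b} | 0 | deadlocked
Executing aa from P (initial set {m0}):
  [1] a ⇒ {m1, m2}
  [2] a ⇒ {m3}
  P completes σ.
Executing aa from Q (initial set {n0}):
  [1] a ⇒ {n1}
  [2] a ⇒ ∅ (Q stuck)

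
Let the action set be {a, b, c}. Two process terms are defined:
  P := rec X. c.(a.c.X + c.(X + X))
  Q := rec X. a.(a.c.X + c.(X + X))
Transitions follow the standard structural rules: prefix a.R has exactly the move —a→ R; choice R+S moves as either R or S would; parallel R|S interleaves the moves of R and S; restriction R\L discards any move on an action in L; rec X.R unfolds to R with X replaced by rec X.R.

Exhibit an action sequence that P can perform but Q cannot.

c

P's transition system — 4 states:
  m0 = rec X. c.(a.c.X + c.(X + X)) ⊢ --c--▸ m1
  m1 = a.c.(rec X. c.(a.c.X + c.(X + X))) + c.((rec X. c.(a.c.X + c.(X + X))) + (rec X. c.(a.c.X + c.(X + X)))) ⊢ --a--▸ m2, --c--▸ m3
  m2 = c.(rec X. c.(a.c.X + c.(X + X))) ⊢ --c--▸ m0
  m3 = (rec X. c.(a.c.X + c.(X + X))) + (rec X. c.(a.c.X + c.(X + X))) ⊢ --c--▸ m1
Q's transition system — 4 states:
  n0 = rec X. a.(a.c.X + c.(X + X)) ⊢ --a--▸ n1
  n1 = a.c.(rec X. a.(a.c.X + c.(X + X))) + c.((rec X. a.(a.c.X + c.(X + X))) + (rec X. a.(a.c.X + c.(X + X)))) ⊢ --a--▸ n2, --c--▸ n3
  n2 = c.(rec X. a.(a.c.X + c.(X + X))) ⊢ --c--▸ n0
  n3 = (rec X. a.(a.c.X + c.(X + X))) + (rec X. a.(a.c.X + c.(X + X))) ⊢ --a--▸ n1
Trace ⟨c⟩ through P, begin at {m0}:
  step 1 (c): {m1}
  ✓ P
Trace ⟨c⟩ through Q, begin at {n0}:
  step 1 (c): ∅ (Q stuck)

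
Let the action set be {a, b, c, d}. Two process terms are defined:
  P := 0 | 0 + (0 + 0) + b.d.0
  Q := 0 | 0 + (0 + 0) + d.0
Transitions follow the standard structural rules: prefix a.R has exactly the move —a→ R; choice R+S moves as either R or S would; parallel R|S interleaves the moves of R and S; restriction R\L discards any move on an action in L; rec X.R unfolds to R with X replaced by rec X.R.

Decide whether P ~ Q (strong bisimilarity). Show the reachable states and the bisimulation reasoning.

Reachable graph of P (3 states):
  u0 = 0 | 0 + (0 + 0) + b.d.0 → —b→ u1
  u1 = d.0 → —d→ u2
  u2 = 0 → ·
Reachable graph of Q (2 states):
  v0 = 0 | 0 + (0 + 0) + d.0 → —d→ v1
  v1 = 0 → ·
Bisimilarity quotient blocks:
  B0 = {u0}
  B1 = {u1, v0}
  B2 = {u2, v1}
u0 ∈ B0, v0 ∈ B1 → different blocks

P ≁ Q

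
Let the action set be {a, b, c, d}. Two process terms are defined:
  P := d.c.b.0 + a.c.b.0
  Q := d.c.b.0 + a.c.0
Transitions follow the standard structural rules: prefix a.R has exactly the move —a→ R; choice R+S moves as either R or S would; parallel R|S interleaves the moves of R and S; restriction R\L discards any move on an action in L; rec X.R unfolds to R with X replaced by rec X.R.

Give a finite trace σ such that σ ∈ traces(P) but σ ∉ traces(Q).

acb

LTS(P): 4 reachable states
  m0 = d.c.b.0 + a.c.b.0 has moves =a=> m1, =d=> m1
  m1 = c.b.0 has moves =c=> m2
  m2 = b.0 has moves =b=> m3
  m3 = 0 has moves ·
LTS(Q): 5 reachable states
  n0 = d.c.b.0 + a.c.0 has moves =a=> n1, =d=> n2
  n1 = c.0 has moves =c=> n3
  n2 = c.b.0 has moves =c=> n4
  n3 = 0 has moves ·
  n4 = b.0 has moves =b=> n3
Run σ = ⟨acb⟩ on P: start {m0}
  [1] a ⇒ {m1}
  [2] c ⇒ {m2}
  [3] b ⇒ {m3}
  ✓ P
Run σ = ⟨acb⟩ on Q: start {n0}
  [1] a ⇒ {n1}
  [2] c ⇒ {n3}
  [3] b ⇒ ∅ (Q stuck)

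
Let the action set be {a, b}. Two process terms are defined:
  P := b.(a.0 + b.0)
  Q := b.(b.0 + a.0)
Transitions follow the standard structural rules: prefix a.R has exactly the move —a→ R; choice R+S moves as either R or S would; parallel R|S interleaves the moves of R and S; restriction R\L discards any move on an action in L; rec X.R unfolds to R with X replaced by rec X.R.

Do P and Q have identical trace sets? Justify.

trace-equivalent

P's transition system — 3 states:
  u0 = b.(a.0 + b.0) → -b-> u1
  u1 = a.0 + b.0 → -a-> u2, -b-> u2
  u2 = 0 → deadlocked
Q's transition system — 3 states:
  v0 = b.(b.0 + a.0) → -b-> v1
  v1 = b.0 + a.0 → -a-> v2, -b-> v2
  v2 = 0 → deadlocked
Partition-refinement fixed point:
  B0 = {u0, v0}
  B1 = {u1, v1}
  B2 = {u2, v2}
u0 ∈ B0, v0 ∈ B0 → same block
Bisimilar ⇒ trace-equivalent.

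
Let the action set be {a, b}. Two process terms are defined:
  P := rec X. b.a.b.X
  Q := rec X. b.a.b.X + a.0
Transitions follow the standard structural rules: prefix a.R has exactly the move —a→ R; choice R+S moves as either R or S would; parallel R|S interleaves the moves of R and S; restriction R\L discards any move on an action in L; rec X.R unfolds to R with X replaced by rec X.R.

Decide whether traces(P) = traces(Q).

NO — witness ⟨a⟩

P's transition system — 3 states:
  u0 = rec X. b.a.b.X has moves —b→ u1
  u1 = a.b.(rec X. b.a.b.X) has moves —a→ u2
  u2 = b.(rec X. b.a.b.X) has moves —b→ u0
Q's transition system — 4 states:
  v0 = rec X. b.a.b.X + a.0 has moves —a→ v1, —b→ v2
  v1 = 0 has moves deadlocked
  v2 = a.b.(rec X. b.a.b.X + a.0) has moves —a→ v3
  v3 = b.(rec X. b.a.b.X + a.0) has moves —b→ v0
Executing a from Q (initial set {v0}):
  after a @ step 1: {v1}
  ✓ Q
Executing a from P (initial set {u0}):
  after a @ step 1: ∅  — P cannot continue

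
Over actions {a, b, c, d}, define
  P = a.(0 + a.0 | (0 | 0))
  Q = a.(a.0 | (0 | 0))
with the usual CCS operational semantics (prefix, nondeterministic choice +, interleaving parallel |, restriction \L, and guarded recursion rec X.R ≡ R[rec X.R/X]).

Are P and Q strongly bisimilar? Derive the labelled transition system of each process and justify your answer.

bisimilar

Reachable graph of P (3 states):
  u0 = a.(0 + a.0 | (0 | 0)) :: --a--▸ u1
  u1 = 0 + a.0 | (0 | 0) :: --a--▸ u2
  u2 = 0 | (0 | 0) :: stopped
Reachable graph of Q (3 states):
  v0 = a.(a.0 | (0 | 0)) :: --a--▸ v1
  v1 = a.0 | (0 | 0) :: --a--▸ v2
  v2 = 0 | (0 | 0) :: stopped
Coarsest stable partition (strong bisimilarity classes):
  B0 = {u0, v0}
  B1 = {u1, v1}
  B2 = {u2, v2}
u0 ∈ B0, v0 ∈ B0 → same block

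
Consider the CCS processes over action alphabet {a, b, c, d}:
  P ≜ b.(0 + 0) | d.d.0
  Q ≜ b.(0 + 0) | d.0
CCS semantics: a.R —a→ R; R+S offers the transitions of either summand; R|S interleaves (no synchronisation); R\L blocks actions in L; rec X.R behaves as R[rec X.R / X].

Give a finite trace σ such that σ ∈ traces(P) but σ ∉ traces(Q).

LTS(P): 6 reachable states
  s0 = b.(0 + 0) | d.d.0 has moves --b--▸ s1, --d--▸ s2
  s1 = (0 + 0) | d.d.0 has moves --d--▸ s3
  s2 = b.(0 + 0) | d.0 has moves --b--▸ s3, --d--▸ s4
  s3 = (0 + 0) | d.0 has moves --d--▸ s5
  s4 = b.(0 + 0) | 0 has moves --b--▸ s5
  s5 = (0 + 0) | 0 has moves (no moves)
LTS(Q): 4 reachable states
  t0 = b.(0 + 0) | d.0 has moves --b--▸ t1, --d--▸ t2
  t1 = (0 + 0) | d.0 has moves --d--▸ t3
  t2 = b.(0 + 0) | 0 has moves --b--▸ t3
  t3 = (0 + 0) | 0 has moves (no moves)
Run σ = ⟨dd⟩ on P: start {s0}
  [1] d ⇒ {s2}
  [2] d ⇒ {s4}
  — P admits the full trace.
Run σ = ⟨dd⟩ on Q: start {t0}
  [1] d ⇒ {t2}
  [2] d ⇒ ∅  — Q cannot continue

dd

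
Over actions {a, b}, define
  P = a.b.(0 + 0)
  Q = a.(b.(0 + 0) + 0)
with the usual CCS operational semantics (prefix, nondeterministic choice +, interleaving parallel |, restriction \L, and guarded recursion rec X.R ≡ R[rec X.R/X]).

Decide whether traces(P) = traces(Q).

traces(P) = traces(Q)

P's transition system — 3 states:
  u0 = a.b.(0 + 0) → =a=> u1
  u1 = b.(0 + 0) → =b=> u2
  u2 = 0 + 0 → ∅
Q's transition system — 3 states:
  v0 = a.(b.(0 + 0) + 0) → =a=> v1
  v1 = b.(0 + 0) + 0 → =b=> v2
  v2 = 0 + 0 → ∅
Bisimilarity quotient blocks:
  B0 = {u0, v0}
  B1 = {u1, v1}
  B2 = {u2, v2}
u0 ∈ B0, v0 ∈ B0 → same block
Bisimilar ⇒ trace-equivalent.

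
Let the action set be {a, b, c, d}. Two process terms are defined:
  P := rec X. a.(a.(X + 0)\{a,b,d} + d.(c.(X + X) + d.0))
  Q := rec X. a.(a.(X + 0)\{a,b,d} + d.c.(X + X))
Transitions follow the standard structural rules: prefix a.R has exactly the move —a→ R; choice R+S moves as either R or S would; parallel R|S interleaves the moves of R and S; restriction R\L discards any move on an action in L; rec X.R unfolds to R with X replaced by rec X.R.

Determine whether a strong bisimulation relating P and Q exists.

not bisimilar

Reachable graph of P (6 states):
  u0 = rec X. a.(a.(X + 0)\{a,b,d} + d.(c.(X + X) + d.0)) :: —a→ u1
  u1 = a.((rec X. a.(a.(X + 0)\{a,b,d} + d.(c.(X + X) + d.0))) + 0)\{a,b,d} + d.(c.((rec X. a.(a.(X + 0)\{a,b,d} + d.(c.(X + X) + d.0))) + (rec X. a.(a.(X + 0)\{a,b,d} + d.(c.(X + X) + d.0)))) + d.0) :: —a→ u2, —d→ u3
  u2 = ((rec X. a.(a.(X + 0)\{a,b,d} + d.(c.(X + X) + d.0))) + 0)\{a,b,d} :: ·
  u3 = c.((rec X. a.(a.(X + 0)\{a,b,d} + d.(c.(X + X) + d.0))) + (rec X. a.(a.(X + 0)\{a,b,d} + d.(c.(X + X) + d.0)))) + d.0 :: —c→ u4, —d→ u5
  u4 = (rec X. a.(a.(X + 0)\{a,b,d} + d.(c.(X + X) + d.0))) + (rec X. a.(a.(X + 0)\{a,b,d} + d.(c.(X + X) + d.0))) :: —a→ u1
  u5 = 0 :: ·
Reachable graph of Q (5 states):
  v0 = rec X. a.(a.(X + 0)\{a,b,d} + d.c.(X + X)) :: —a→ v1
  v1 = a.((rec X. a.(a.(X + 0)\{a,b,d} + d.c.(X + X))) + 0)\{a,b,d} + d.c.((rec X. a.(a.(X + 0)\{a,b,d} + d.c.(X + X))) + (rec X. a.(a.(X + 0)\{a,b,d} + d.c.(X + X)))) :: —a→ v2, —d→ v3
  v2 = ((rec X. a.(a.(X + 0)\{a,b,d} + d.c.(X + X))) + 0)\{a,b,d} :: ·
  v3 = c.((rec X. a.(a.(X + 0)\{a,b,d} + d.c.(X + X))) + (rec X. a.(a.(X + 0)\{a,b,d} + d.c.(X + X)))) :: —c→ v4
  v4 = (rec X. a.(a.(X + 0)\{a,b,d} + d.c.(X + X))) + (rec X. a.(a.(X + 0)\{a,b,d} + d.c.(X + X))) :: —a→ v1
Partition-refinement fixed point:
  B0 = {u0, u4}
  B1 = {u1}
  B2 = {u3}
  B3 = {u2, u5, v2}
  B4 = {v0, v4}
  B5 = {v1}
  B6 = {v3}
u0 ∈ B0, v0 ∈ B4 → different blocks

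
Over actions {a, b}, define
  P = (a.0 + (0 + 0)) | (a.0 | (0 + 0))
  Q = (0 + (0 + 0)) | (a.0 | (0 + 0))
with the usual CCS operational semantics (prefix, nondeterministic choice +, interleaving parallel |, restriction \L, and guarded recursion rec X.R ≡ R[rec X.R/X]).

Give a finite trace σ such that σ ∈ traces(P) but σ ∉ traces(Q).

Reachable graph of P (4 states):
  u0 = (a.0 + (0 + 0)) | (a.0 | (0 + 0)) ⊢ —a→ u1, —a→ u2
  u1 = (a.0 + (0 + 0)) | (0 | (0 + 0)) ⊢ —a→ u3
  u2 = 0 | (a.0 | (0 + 0)) ⊢ —a→ u3
  u3 = 0 | (0 | (0 + 0)) ⊢ deadlocked
Reachable graph of Q (2 states):
  v0 = (0 + (0 + 0)) | (a.0 | (0 + 0)) ⊢ —a→ v1
  v1 = (0 + (0 + 0)) | (0 | (0 + 0)) ⊢ deadlocked
Executing aa from P (initial set {u0}):
  [1] a ⇒ {u1, u2}
  [2] a ⇒ {u3}
  ✓ P
Executing aa from Q (initial set {v0}):
  [1] a ⇒ {v1}
  [2] a ⇒ no successor for Q

aa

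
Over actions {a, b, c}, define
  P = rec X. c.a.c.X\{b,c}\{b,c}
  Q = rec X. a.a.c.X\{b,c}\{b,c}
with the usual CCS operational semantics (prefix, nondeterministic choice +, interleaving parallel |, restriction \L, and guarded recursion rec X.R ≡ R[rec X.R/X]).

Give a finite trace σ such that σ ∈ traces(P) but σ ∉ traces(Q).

c

Reachable graph of P (4 states):
  u0 = rec X. c.a.c.X\{b,c}\{b,c} ⊢ ··c··> u1
  u1 = a.c.(rec X. c.a.c.X\{b,c}\{b,c})\{b,c}\{b,c} ⊢ ··a··> u2
  u2 = c.(rec X. c.a.c.X\{b,c}\{b,c})\{b,c}\{b,c} ⊢ ··c··> u3
  u3 = (rec X. c.a.c.X\{b,c}\{b,c})\{b,c}\{b,c} ⊢ ·
Reachable graph of Q (6 states):
  v0 = rec X. a.a.c.X\{b,c}\{b,c} ⊢ ··a··> v1
  v1 = a.c.(rec X. a.a.c.X\{b,c}\{b,c})\{b,c}\{b,c} ⊢ ··a··> v2
  v2 = c.(rec X. a.a.c.X\{b,c}\{b,c})\{b,c}\{b,c} ⊢ ··c··> v3
  v3 = (rec X. a.a.c.X\{b,c}\{b,c})\{b,c}\{b,c} ⊢ ··a··> v4
  v4 = (a.c.(rec X. a.a.c.X\{b,c}\{b,c})\{b,c}\{b,c})\{b,c}\{b,c} ⊢ ··a··> v5
  v5 = (c.(rec X. a.a.c.X\{b,c}\{b,c})\{b,c}\{b,c})\{b,c}\{b,c} ⊢ ·
Executing c from P (initial set {u0}):
  [1] c ⇒ {u1}
  P completes σ.
Executing c from Q (initial set {v0}):
  [1] c ⇒ ∅  — Q cannot continue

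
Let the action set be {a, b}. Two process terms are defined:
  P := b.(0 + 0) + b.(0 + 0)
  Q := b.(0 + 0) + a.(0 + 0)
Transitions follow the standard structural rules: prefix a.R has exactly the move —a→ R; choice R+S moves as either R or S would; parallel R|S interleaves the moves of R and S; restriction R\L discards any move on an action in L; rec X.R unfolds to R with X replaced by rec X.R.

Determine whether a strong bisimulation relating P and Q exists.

Reachable graph of P (2 states):
  m0 = b.(0 + 0) + b.(0 + 0) | —b→ m1
  m1 = 0 + 0 | (no moves)
Reachable graph of Q (2 states):
  n0 = b.(0 + 0) + a.(0 + 0) | —a→ n1, —b→ n1
  n1 = 0 + 0 | (no moves)
Bisimilarity quotient blocks:
  B0 = {m0}
  B1 = {m1, n1}
  B2 = {n0}
m0 ∈ B0, n0 ∈ B2 → different blocks

P ≁ Q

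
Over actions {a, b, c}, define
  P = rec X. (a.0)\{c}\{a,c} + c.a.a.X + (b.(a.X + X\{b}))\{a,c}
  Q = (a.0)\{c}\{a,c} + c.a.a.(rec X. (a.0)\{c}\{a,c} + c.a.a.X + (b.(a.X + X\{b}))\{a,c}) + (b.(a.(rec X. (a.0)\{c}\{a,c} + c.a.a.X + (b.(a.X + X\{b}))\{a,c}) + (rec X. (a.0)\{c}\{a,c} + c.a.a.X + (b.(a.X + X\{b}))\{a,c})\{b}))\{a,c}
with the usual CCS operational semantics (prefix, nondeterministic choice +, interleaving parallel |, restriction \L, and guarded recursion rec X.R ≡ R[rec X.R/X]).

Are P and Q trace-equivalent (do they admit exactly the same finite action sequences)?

trace-equivalent

Reachable graph of P (4 states):
  m0 = rec X. (a.0)\{c}\{a,c} + c.a.a.X + (b.(a.X + X\{b}))\{a,c} :: --b--▸ m1, --c--▸ m2
  m1 = (a.(rec X. (a.0)\{c}\{a,c} + c.a.a.X + (b.(a.X + X\{b}))\{a,c}) + (rec X. (a.0)\{c}\{a,c} + c.a.a.X + (b.(a.X + X\{b}))\{a,c})\{b})\{a,c} :: ∅
  m2 = a.a.(rec X. (a.0)\{c}\{a,c} + c.a.a.X + (b.(a.X + X\{b}))\{a,c}) :: --a--▸ m3
  m3 = a.(rec X. (a.0)\{c}\{a,c} + c.a.a.X + (b.(a.X + X\{b}))\{a,c}) :: --a--▸ m0
Reachable graph of Q (5 states):
  n0 = (a.0)\{c}\{a,c} + c.a.a.(rec X. (a.0)\{c}\{a,c} + c.a.a.X + (b.(a.X + X\{b}))\{a,c}) + (b.(a.(rec X. (a.0)\{c}\{a,c} + c.a.a.X + (b.(a.X + X\{b}))\{a,c}) + (rec X. (a.0)\{c}\{a,c} + c.a.a.X + (b.(a.X + X\{b}))\{a,c})\{b}))\{a,c} :: --b--▸ n1, --c--▸ n2
  n1 = (a.(rec X. (a.0)\{c}\{a,c} + c.a.a.X + (b.(a.X + X\{b}))\{a,c}) + (rec X. (a.0)\{c}\{a,c} + c.a.a.X + (b.(a.X + X\{b}))\{a,c})\{b})\{a,c} :: ∅
  n2 = a.a.(rec X. (a.0)\{c}\{a,c} + c.a.a.X + (b.(a.X + X\{b}))\{a,c}) :: --a--▸ n3
  n3 = a.(rec X. (a.0)\{c}\{a,c} + c.a.a.X + (b.(a.X + X\{b}))\{a,c}) :: --a--▸ n4
  n4 = rec X. (a.0)\{c}\{a,c} + c.a.a.X + (b.(a.X + X\{b}))\{a,c} :: --b--▸ n1, --c--▸ n2
Coarsest stable partition (strong bisimilarity classes):
  B0 = {m0, n0, n4}
  B1 = {m2, n2}
  B2 = {m3, n3}
  B3 = {m1, n1}
m0 ∈ B0, n0 ∈ B0 → same block
Bisimilar ⇒ trace-equivalent.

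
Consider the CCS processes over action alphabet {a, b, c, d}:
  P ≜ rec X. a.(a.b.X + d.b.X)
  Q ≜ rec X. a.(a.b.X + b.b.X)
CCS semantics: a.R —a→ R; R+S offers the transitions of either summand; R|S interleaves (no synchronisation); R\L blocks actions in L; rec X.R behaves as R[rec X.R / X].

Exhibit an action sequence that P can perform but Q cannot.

P's transition system — 3 states:
  p0 = rec X. a.(a.b.X + d.b.X) | -a-> p1
  p1 = a.b.(rec X. a.(a.b.X + d.b.X)) + d.b.(rec X. a.(a.b.X + d.b.X)) | -a-> p2, -d-> p2
  p2 = b.(rec X. a.(a.b.X + d.b.X)) | -b-> p0
Q's transition system — 3 states:
  q0 = rec X. a.(a.b.X + b.b.X) | -a-> q1
  q1 = a.b.(rec X. a.(a.b.X + b.b.X)) + b.b.(rec X. a.(a.b.X + b.b.X)) | -a-> q2, -b-> q2
  q2 = b.(rec X. a.(a.b.X + b.b.X)) | -b-> q0
Run σ = ⟨ad⟩ on P: start {p0}
  step 1 (a): {p1}
  step 2 (d): {p2}
  ✓ P
Run σ = ⟨ad⟩ on Q: start {q0}
  step 1 (a): {q1}
  step 2 (d): ∅  — Q cannot continue

ad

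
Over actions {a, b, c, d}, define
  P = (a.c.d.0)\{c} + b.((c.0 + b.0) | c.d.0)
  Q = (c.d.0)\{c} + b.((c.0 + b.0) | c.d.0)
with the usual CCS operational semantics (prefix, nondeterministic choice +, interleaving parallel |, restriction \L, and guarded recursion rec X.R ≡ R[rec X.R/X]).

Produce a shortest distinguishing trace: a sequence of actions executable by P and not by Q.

a

Reachable graph of P (8 states):
  u0 = (a.c.d.0)\{c} + b.((c.0 + b.0) | c.d.0) has moves ··a··> u1, ··b··> u2
  u1 = (c.d.0)\{c} has moves ·
  u2 = (c.0 + b.0) | c.d.0 has moves ··b··> u3, ··c··> u3, ··c··> u4
  u3 = 0 | c.d.0 has moves ··c··> u5
  u4 = (c.0 + b.0) | d.0 has moves ··b··> u5, ··c··> u5, ··d··> u6
  u5 = 0 | d.0 has moves ··d··> u7
  u6 = (c.0 + b.0) | 0 has moves ··b··> u7, ··c··> u7
  u7 = 0 | 0 has moves ·
Reachable graph of Q (7 states):
  v0 = (c.d.0)\{c} + b.((c.0 + b.0) | c.d.0) has moves ··b··> v1
  v1 = (c.0 + b.0) | c.d.0 has moves ··b··> v2, ··c··> v2, ··c··> v3
  v2 = 0 | c.d.0 has moves ··c··> v4
  v3 = (c.0 + b.0) | d.0 has moves ··b··> v4, ··c··> v4, ··d··> v5
  v4 = 0 | d.0 has moves ··d··> v6
  v5 = (c.0 + b.0) | 0 has moves ··b··> v6, ··c··> v6
  v6 = 0 | 0 has moves ·
Trace ⟨a⟩ through P, begin at {u0}:
  [1] a ⇒ {u1}
  P completes σ.
Trace ⟨a⟩ through Q, begin at {v0}:
  [1] a ⇒ no successor for Q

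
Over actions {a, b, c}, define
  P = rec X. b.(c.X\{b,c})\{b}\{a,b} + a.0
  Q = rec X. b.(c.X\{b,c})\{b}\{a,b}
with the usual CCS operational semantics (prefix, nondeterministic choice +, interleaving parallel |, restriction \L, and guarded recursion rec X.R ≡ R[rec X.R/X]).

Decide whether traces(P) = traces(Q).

NO — witness ⟨a⟩

P's transition system — 4 states:
  s0 = rec X. b.(c.X\{b,c})\{b}\{a,b} + a.0 | ··a··> s1, ··b··> s2
  s1 = 0 | stopped
  s2 = (c.(rec X. b.(c.X\{b,c})\{b}\{a,b} + a.0)\{b,c})\{b}\{a,b} | ··c··> s3
  s3 = (rec X. b.(c.X\{b,c})\{b}\{a,b} + a.0)\{b,c}\{b}\{a,b} | stopped
Q's transition system — 3 states:
  t0 = rec X. b.(c.X\{b,c})\{b}\{a,b} | ··b··> t1
  t1 = (c.(rec X. b.(c.X\{b,c})\{b}\{a,b})\{b,c})\{b}\{a,b} | ··c··> t2
  t2 = (rec X. b.(c.X\{b,c})\{b}\{a,b})\{b,c}\{b}\{a,b} | stopped
Run σ = ⟨a⟩ on P: start {s0}
  after a @ step 1: {s1}
  P completes σ.
Run σ = ⟨a⟩ on Q: start {t0}
  after a @ step 1: ∅  — Q cannot continue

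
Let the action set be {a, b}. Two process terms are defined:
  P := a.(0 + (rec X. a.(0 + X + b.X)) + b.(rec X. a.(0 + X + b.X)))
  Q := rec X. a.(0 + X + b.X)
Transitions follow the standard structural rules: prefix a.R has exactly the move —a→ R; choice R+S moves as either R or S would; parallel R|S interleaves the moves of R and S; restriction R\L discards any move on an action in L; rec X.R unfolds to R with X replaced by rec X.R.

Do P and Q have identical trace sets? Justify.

P's transition system — 3 states:
  u0 = a.(0 + (rec X. a.(0 + X + b.X)) + b.(rec X. a.(0 + X + b.X))) | --a--▸ u1
  u1 = 0 + (rec X. a.(0 + X + b.X)) + b.(rec X. a.(0 + X + b.X)) | --a--▸ u1, --b--▸ u2
  u2 = rec X. a.(0 + X + b.X) | --a--▸ u1
Q's transition system — 2 states:
  v0 = rec X. a.(0 + X + b.X) | --a--▸ v1
  v1 = 0 + (rec X. a.(0 + X + b.X)) + b.(rec X. a.(0 + X + b.X)) | --a--▸ v1, --b--▸ v0
Bisimilarity quotient blocks:
  B0 = {u0, u2, v0}
  B1 = {u1, v1}
u0 ∈ B0, v0 ∈ B0 → same block
Bisimilar ⇒ trace-equivalent.

trace-equivalent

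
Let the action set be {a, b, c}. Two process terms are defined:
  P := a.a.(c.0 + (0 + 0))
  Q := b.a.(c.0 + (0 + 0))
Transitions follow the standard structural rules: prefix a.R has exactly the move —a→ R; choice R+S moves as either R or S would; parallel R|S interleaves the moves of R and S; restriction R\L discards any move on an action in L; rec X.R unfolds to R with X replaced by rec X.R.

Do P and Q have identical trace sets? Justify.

P's transition system — 4 states:
  m0 = a.a.(c.0 + (0 + 0)) → —a→ m1
  m1 = a.(c.0 + (0 + 0)) → —a→ m2
  m2 = c.0 + (0 + 0) → —c→ m3
  m3 = 0 → deadlocked
Q's transition system — 4 states:
  n0 = b.a.(c.0 + (0 + 0)) → —b→ n1
  n1 = a.(c.0 + (0 + 0)) → —a→ n2
  n2 = c.0 + (0 + 0) → —c→ n3
  n3 = 0 → deadlocked
Run σ = ⟨a⟩ on P: start {m0}
  [1] a ⇒ {m1}
  ✓ P
Run σ = ⟨a⟩ on Q: start {n0}
  [1] a ⇒ ∅ (Q stuck)

NO — witness ⟨a⟩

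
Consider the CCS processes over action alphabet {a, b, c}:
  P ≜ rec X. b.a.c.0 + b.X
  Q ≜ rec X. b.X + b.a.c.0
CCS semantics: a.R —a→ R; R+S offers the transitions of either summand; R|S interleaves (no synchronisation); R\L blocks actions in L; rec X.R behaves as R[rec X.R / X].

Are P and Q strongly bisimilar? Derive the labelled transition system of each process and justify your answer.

P ~ Q

Reachable graph of P (4 states):
  p0 = rec X. b.a.c.0 + b.X → --b--▸ p0, --b--▸ p1
  p1 = a.c.0 → --a--▸ p2
  p2 = c.0 → --c--▸ p3
  p3 = 0 → ·
Reachable graph of Q (4 states):
  q0 = rec X. b.X + b.a.c.0 → --b--▸ q0, --b--▸ q1
  q1 = a.c.0 → --a--▸ q2
  q2 = c.0 → --c--▸ q3
  q3 = 0 → ·
Coarsest stable partition (strong bisimilarity classes):
  B0 = {p0, q0}
  B1 = {p1, q1}
  B2 = {p2, q2}
  B3 = {p3, q3}
p0 ∈ B0, q0 ∈ B0 → same block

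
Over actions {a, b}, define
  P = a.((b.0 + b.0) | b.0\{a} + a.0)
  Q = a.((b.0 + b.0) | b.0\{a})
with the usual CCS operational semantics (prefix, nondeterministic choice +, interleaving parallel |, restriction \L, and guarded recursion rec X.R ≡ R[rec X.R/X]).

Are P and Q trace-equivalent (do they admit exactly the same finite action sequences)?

Reachable graph of P (6 states):
  s0 = a.((b.0 + b.0) | b.0\{a} + a.0) ⊢ ··a··> s1
  s1 = (b.0 + b.0) | b.0\{a} + a.0 ⊢ ··a··> s2, ··b··> s3, ··b··> s4
  s2 = 0 ⊢ ∅
  s3 = (b.0 + b.0) | 0\{a} ⊢ ··b··> s5
  s4 = 0 | b.0\{a} ⊢ ··b··> s5
  s5 = 0 | 0\{a} ⊢ ∅
Reachable graph of Q (5 states):
  t0 = a.((b.0 + b.0) | b.0\{a}) ⊢ ··a··> t1
  t1 = (b.0 + b.0) | b.0\{a} ⊢ ··b··> t2, ··b··> t3
  t2 = (b.0 + b.0) | 0\{a} ⊢ ··b··> t4
  t3 = 0 | b.0\{a} ⊢ ··b··> t4
  t4 = 0 | 0\{a} ⊢ ∅
Run σ = ⟨aa⟩ on P: start {s0}
  [1] a ⇒ {s1}
  [2] a ⇒ {s2}
  — P admits the full trace.
Run σ = ⟨aa⟩ on Q: start {t0}
  [1] a ⇒ {t1}
  [2] a ⇒ ∅  — Q cannot continue

NO — witness ⟨aa⟩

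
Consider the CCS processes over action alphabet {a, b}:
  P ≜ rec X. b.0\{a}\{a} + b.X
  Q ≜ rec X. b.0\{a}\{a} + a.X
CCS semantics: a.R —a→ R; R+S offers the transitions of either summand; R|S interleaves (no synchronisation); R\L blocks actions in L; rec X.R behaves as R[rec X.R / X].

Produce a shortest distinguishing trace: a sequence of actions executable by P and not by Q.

bb

P's transition system — 2 states:
  p0 = rec X. b.0\{a}\{a} + b.X :: ··b··> p0, ··b··> p1
  p1 = 0\{a}\{a} :: deadlocked
Q's transition system — 2 states:
  q0 = rec X. b.0\{a}\{a} + a.X :: ··a··> q0, ··b··> q1
  q1 = 0\{a}\{a} :: deadlocked
Executing bb from P (initial set {p0}):
  step 1 (b): {p0, p1}
  step 2 (b): {p0, p1}
  — P admits the full trace.
Executing bb from Q (initial set {q0}):
  step 1 (b): {q1}
  step 2 (b): no successor for Q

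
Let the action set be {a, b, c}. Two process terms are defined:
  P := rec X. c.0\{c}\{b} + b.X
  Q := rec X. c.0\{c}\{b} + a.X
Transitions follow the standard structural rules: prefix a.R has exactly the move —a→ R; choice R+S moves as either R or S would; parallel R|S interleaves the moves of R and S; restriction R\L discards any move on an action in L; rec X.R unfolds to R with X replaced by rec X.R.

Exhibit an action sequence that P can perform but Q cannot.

b

LTS(P): 2 reachable states
  p0 = rec X. c.0\{c}\{b} + b.X | -b-> p0, -c-> p1
  p1 = 0\{c}\{b} | deadlocked
LTS(Q): 2 reachable states
  q0 = rec X. c.0\{c}\{b} + a.X | -a-> q0, -c-> q1
  q1 = 0\{c}\{b} | deadlocked
Run σ = ⟨b⟩ on P: start {p0}
  [1] b ⇒ {p0}
  ✓ P
Run σ = ⟨b⟩ on Q: start {q0}
  [1] b ⇒ ∅ (Q stuck)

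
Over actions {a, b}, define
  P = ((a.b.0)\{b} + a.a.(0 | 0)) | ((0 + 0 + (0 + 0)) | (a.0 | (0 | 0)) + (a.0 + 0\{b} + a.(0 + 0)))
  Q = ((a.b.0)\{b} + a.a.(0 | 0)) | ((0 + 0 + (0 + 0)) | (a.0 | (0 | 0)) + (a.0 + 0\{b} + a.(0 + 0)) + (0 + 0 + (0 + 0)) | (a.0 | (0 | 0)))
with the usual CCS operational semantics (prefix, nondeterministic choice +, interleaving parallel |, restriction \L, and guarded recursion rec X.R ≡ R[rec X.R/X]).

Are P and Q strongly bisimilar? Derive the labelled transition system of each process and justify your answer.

P's transition system — 16 states:
  u0 = ((a.b.0)\{b} + a.a.(0 | 0)) | ((0 + 0 + (0 + 0)) | (a.0 | (0 | 0)) + (a.0 + 0\{b} + a.(0 + 0))) has moves --a--▸ u1, --a--▸ u2, --a--▸ u3, --a--▸ u4, --a--▸ u5
  u1 = ((a.b.0)\{b} + a.a.(0 | 0)) | ((0 + 0 + (0 + 0)) | (0 | (0 | 0))) has moves --a--▸ u6, --a--▸ u7
  u2 = ((a.b.0)\{b} + a.a.(0 | 0)) | (0 + 0) has moves --a--▸ u8, --a--▸ u9
  u3 = ((a.b.0)\{b} + a.a.(0 | 0)) | 0 has moves --a--▸ u10, --a--▸ u11
  u4 = (b.0)\{b} | ((0 + 0 + (0 + 0)) | (a.0 | (0 | 0)) + (a.0 + 0\{b} + a.(0 + 0))) has moves --a--▸ u10, --a--▸ u6, --a--▸ u8
  u5 = a.(0 | 0) | ((0 + 0 + (0 + 0)) | (a.0 | (0 | 0)) + (a.0 + 0\{b} + a.(0 + 0))) has moves --a--▸ u11, --a--▸ u12, --a--▸ u7, --a--▸ u9
  u6 = (b.0)\{b} | ((0 + 0 + (0 + 0)) | (0 | (0 | 0))) has moves stopped
  u7 = a.(0 | 0) | ((0 + 0 + (0 + 0)) | (0 | (0 | 0))) has moves --a--▸ u13
  u8 = (b.0)\{b} | (0 + 0) has moves stopped
  u9 = a.(0 | 0) | (0 + 0) has moves --a--▸ u14
  u10 = (b.0)\{b} | 0 has moves stopped
  u11 = a.(0 | 0) | 0 has moves --a--▸ u15
  u12 = 0 | 0 | ((0 + 0 + (0 + 0)) | (a.0 | (0 | 0)) + (a.0 + 0\{b} + a.(0 + 0))) has moves --a--▸ u13, --a--▸ u14, --a--▸ u15
  u13 = 0 | 0 | ((0 + 0 + (0 + 0)) | (0 | (0 | 0))) has moves stopped
  u14 = 0 | 0 | (0 + 0) has moves stopped
  u15 = 0 | 0 | 0 has moves stopped
Q's transition system — 16 states:
  v0 = ((a.b.0)\{b} + a.a.(0 | 0)) | ((0 + 0 + (0 + 0)) | (a.0 | (0 | 0)) + (a.0 + 0\{b} + a.(0 + 0)) + (0 + 0 + (0 + 0)) | (a.0 | (0 | 0))) has moves --a--▸ v1, --a--▸ v2, --a--▸ v3, --a--▸ v4, --a--▸ v5
  v1 = ((a.b.0)\{b} + a.a.(0 | 0)) | ((0 + 0 + (0 + 0)) | (0 | (0 | 0))) has moves --a--▸ v6, --a--▸ v7
  v2 = ((a.b.0)\{b} + a.a.(0 | 0)) | (0 + 0) has moves --a--▸ v8, --a--▸ v9
  v3 = ((a.b.0)\{b} + a.a.(0 | 0)) | 0 has moves --a--▸ v10, --a--▸ v11
  v4 = (b.0)\{b} | ((0 + 0 + (0 + 0)) | (a.0 | (0 | 0)) + (a.0 + 0\{b} + a.(0 + 0)) + (0 + 0 + (0 + 0)) | (a.0 | (0 | 0))) has moves --a--▸ v10, --a--▸ v6, --a--▸ v8
  v5 = a.(0 | 0) | ((0 + 0 + (0 + 0)) | (a.0 | (0 | 0)) + (a.0 + 0\{b} + a.(0 + 0)) + (0 + 0 + (0 + 0)) | (a.0 | (0 | 0))) has moves --a--▸ v11, --a--▸ v12, --a--▸ v7, --a--▸ v9
  v6 = (b.0)\{b} | ((0 + 0 + (0 + 0)) | (0 | (0 | 0))) has moves stopped
  v7 = a.(0 | 0) | ((0 + 0 + (0 + 0)) | (0 | (0 | 0))) has moves --a--▸ v13
  v8 = (b.0)\{b} | (0 + 0) has moves stopped
  v9 = a.(0 | 0) | (0 + 0) has moves --a--▸ v14
  v10 = (b.0)\{b} | 0 has moves stopped
  v11 = a.(0 | 0) | 0 has moves --a--▸ v15
  v12 = 0 | 0 | ((0 + 0 + (0 + 0)) | (a.0 | (0 | 0)) + (a.0 + 0\{b} + a.(0 + 0)) + (0 + 0 + (0 + 0)) | (a.0 | (0 | 0))) has moves --a--▸ v13, --a--▸ v14, --a--▸ v15
  v13 = 0 | 0 | ((0 + 0 + (0 + 0)) | (0 | (0 | 0))) has moves stopped
  v14 = 0 | 0 | (0 + 0) has moves stopped
  v15 = 0 | 0 | 0 has moves stopped
Partition-refinement fixed point:
  B0 = {u0, v0}
  B1 = {u1, u2, u3, v1, v2, v3}
  B2 = {u11, u12, u4, u7, u9, v11, v12, v4, v7, v9}
  B3 = {u10, u13, u14, u15, u6, u8, v10, v13, v14, v15, v6, v8}
  B4 = {u5, v5}
u0 ∈ B0, v0 ∈ B0 → same block

bisimilar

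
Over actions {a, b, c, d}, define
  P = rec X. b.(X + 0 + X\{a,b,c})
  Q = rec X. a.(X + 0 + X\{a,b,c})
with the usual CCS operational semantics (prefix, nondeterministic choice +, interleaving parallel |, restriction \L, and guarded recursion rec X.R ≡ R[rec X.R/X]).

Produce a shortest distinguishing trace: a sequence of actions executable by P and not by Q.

P's transition system — 2 states:
  m0 = rec X. b.(X + 0 + X\{a,b,c}) has moves —b→ m1
  m1 = (rec X. b.(X + 0 + X\{a,b,c})) + 0 + (rec X. b.(X + 0 + X\{a,b,c}))\{a,b,c} has moves —b→ m1
Q's transition system — 2 states:
  n0 = rec X. a.(X + 0 + X\{a,b,c}) has moves —a→ n1
  n1 = (rec X. a.(X + 0 + X\{a,b,c})) + 0 + (rec X. a.(X + 0 + X\{a,b,c}))\{a,b,c} has moves —a→ n1
Trace ⟨b⟩ through P, begin at {m0}:
  [1] b ⇒ {m1}
  ✓ P
Trace ⟨b⟩ through Q, begin at {n0}:
  [1] b ⇒ ∅  — Q cannot continue

b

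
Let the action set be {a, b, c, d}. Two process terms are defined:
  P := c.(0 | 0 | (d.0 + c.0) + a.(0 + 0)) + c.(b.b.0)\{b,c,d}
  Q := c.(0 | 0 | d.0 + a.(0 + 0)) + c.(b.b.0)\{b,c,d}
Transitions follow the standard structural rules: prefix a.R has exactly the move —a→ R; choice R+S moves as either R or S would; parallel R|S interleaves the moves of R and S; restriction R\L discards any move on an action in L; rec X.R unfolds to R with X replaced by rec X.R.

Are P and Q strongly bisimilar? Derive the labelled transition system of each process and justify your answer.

NO

Reachable graph of P (5 states):
  m0 = c.(0 | 0 | (d.0 + c.0) + a.(0 + 0)) + c.(b.b.0)\{b,c,d} → -c-> m1, -c-> m2
  m1 = (b.b.0)\{b,c,d} → ∅
  m2 = 0 | 0 | (d.0 + c.0) + a.(0 + 0) → -a-> m3, -c-> m4, -d-> m4
  m3 = 0 + 0 → ∅
  m4 = 0 | 0 | 0 → ∅
Reachable graph of Q (5 states):
  n0 = c.(0 | 0 | d.0 + a.(0 + 0)) + c.(b.b.0)\{b,c,d} → -c-> n1, -c-> n2
  n1 = (b.b.0)\{b,c,d} → ∅
  n2 = 0 | 0 | d.0 + a.(0 + 0) → -a-> n3, -d-> n4
  n3 = 0 + 0 → ∅
  n4 = 0 | 0 | 0 → ∅
Bisimilarity quotient blocks:
  B0 = {m0}
  B1 = {m1, m3, m4, n1, n3, n4}
  B2 = {m2}
  B3 = {n0}
  B4 = {n2}
m0 ∈ B0, n0 ∈ B3 → different blocks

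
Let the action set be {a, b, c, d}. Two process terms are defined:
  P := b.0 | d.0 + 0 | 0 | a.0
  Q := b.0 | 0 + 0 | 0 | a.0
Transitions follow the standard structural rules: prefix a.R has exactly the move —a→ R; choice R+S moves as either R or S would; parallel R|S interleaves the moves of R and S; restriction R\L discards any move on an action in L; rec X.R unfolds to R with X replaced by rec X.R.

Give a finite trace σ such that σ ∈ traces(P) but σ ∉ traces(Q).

P's transition system — 5 states:
  s0 = b.0 | d.0 + 0 | 0 | a.0 ⊢ =a=> s1, =b=> s2, =d=> s3
  s1 = 0 | 0 | 0 ⊢ ·
  s2 = 0 | d.0 ⊢ =d=> s4
  s3 = b.0 | 0 ⊢ =b=> s4
  s4 = 0 | 0 ⊢ ·
Q's transition system — 3 states:
  t0 = b.0 | 0 + 0 | 0 | a.0 ⊢ =a=> t1, =b=> t2
  t1 = 0 | 0 | 0 ⊢ ·
  t2 = 0 | 0 ⊢ ·
Run σ = ⟨d⟩ on P: start {s0}
  after d @ step 1: {s3}
  — P admits the full trace.
Run σ = ⟨d⟩ on Q: start {t0}
  after d @ step 1: ∅ (Q stuck)

d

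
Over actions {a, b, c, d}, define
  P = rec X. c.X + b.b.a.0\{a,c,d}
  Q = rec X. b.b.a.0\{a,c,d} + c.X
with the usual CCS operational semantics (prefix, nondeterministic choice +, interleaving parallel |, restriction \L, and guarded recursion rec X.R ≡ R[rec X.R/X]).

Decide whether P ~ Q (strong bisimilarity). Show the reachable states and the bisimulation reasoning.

Reachable graph of P (4 states):
  u0 = rec X. c.X + b.b.a.0\{a,c,d} | =b=> u1, =c=> u0
  u1 = b.a.0\{a,c,d} | =b=> u2
  u2 = a.0\{a,c,d} | =a=> u3
  u3 = 0\{a,c,d} | stopped
Reachable graph of Q (4 states):
  v0 = rec X. b.b.a.0\{a,c,d} + c.X | =b=> v1, =c=> v0
  v1 = b.a.0\{a,c,d} | =b=> v2
  v2 = a.0\{a,c,d} | =a=> v3
  v3 = 0\{a,c,d} | stopped
Coarsest stable partition (strong bisimilarity classes):
  B0 = {u0, v0}
  B1 = {u1, v1}
  B2 = {u2, v2}
  B3 = {u3, v3}
u0 ∈ B0, v0 ∈ B0 → same block

YES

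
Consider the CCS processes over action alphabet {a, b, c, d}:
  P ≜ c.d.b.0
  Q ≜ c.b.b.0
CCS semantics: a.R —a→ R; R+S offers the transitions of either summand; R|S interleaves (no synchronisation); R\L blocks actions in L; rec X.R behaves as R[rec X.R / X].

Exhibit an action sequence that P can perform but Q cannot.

cd

Reachable graph of P (4 states):
  u0 = c.d.b.0 has moves ··c··> u1
  u1 = d.b.0 has moves ··d··> u2
  u2 = b.0 has moves ··b··> u3
  u3 = 0 has moves ·
Reachable graph of Q (4 states):
  v0 = c.b.b.0 has moves ··c··> v1
  v1 = b.b.0 has moves ··b··> v2
  v2 = b.0 has moves ··b··> v3
  v3 = 0 has moves ·
Run σ = ⟨cd⟩ on P: start {u0}
  after c @ step 1: {u1}
  after d @ step 2: {u2}
  ✓ P
Run σ = ⟨cd⟩ on Q: start {v0}
  after c @ step 1: {v1}
  after d @ step 2: no successor for Q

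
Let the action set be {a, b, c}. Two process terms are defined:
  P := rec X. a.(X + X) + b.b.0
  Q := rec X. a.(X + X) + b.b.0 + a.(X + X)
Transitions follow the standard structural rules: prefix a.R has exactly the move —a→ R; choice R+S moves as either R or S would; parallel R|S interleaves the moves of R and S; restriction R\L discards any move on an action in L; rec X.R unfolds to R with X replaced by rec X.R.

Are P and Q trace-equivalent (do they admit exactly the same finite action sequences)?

Reachable graph of P (4 states):
  s0 = rec X. a.(X + X) + b.b.0 | -a-> s1, -b-> s2
  s1 = (rec X. a.(X + X) + b.b.0) + (rec X. a.(X + X) + b.b.0) | -a-> s1, -b-> s2
  s2 = b.0 | -b-> s3
  s3 = 0 | deadlocked
Reachable graph of Q (4 states):
  t0 = rec X. a.(X + X) + b.b.0 + a.(X + X) | -a-> t1, -b-> t2
  t1 = (rec X. a.(X + X) + b.b.0 + a.(X + X)) + (rec X. a.(X + X) + b.b.0 + a.(X + X)) | -a-> t1, -b-> t2
  t2 = b.0 | -b-> t3
  t3 = 0 | deadlocked
Coarsest stable partition (strong bisimilarity classes):
  B0 = {s0, s1, t0, t1}
  B1 = {s2, t2}
  B2 = {s3, t3}
s0 ∈ B0, t0 ∈ B0 → same block
Bisimilar ⇒ trace-equivalent.

YES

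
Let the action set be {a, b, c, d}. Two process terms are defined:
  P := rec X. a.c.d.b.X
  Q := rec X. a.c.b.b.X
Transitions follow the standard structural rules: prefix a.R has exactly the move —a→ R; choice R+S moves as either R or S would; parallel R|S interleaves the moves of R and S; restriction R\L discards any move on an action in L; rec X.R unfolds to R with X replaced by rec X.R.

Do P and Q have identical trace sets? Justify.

LTS(P): 4 reachable states
  s0 = rec X. a.c.d.b.X has moves —a→ s1
  s1 = c.d.b.(rec X. a.c.d.b.X) has moves —c→ s2
  s2 = d.b.(rec X. a.c.d.b.X) has moves —d→ s3
  s3 = b.(rec X. a.c.d.b.X) has moves —b→ s0
LTS(Q): 4 reachable states
  t0 = rec X. a.c.b.b.X has moves —a→ t1
  t1 = c.b.b.(rec X. a.c.b.b.X) has moves —c→ t2
  t2 = b.b.(rec X. a.c.b.b.X) has moves —b→ t3
  t3 = b.(rec X. a.c.b.b.X) has moves —b→ t0
Run σ = ⟨acd⟩ on P: start {s0}
  after a @ step 1: {s1}
  after c @ step 2: {s2}
  after d @ step 3: {s3}
  ✓ P
Run σ = ⟨acd⟩ on Q: start {t0}
  after a @ step 1: {t1}
  after c @ step 2: {t2}
  after d @ step 3: ∅ (Q stuck)

traces(P) ≠ traces(Q) — witness ⟨acd⟩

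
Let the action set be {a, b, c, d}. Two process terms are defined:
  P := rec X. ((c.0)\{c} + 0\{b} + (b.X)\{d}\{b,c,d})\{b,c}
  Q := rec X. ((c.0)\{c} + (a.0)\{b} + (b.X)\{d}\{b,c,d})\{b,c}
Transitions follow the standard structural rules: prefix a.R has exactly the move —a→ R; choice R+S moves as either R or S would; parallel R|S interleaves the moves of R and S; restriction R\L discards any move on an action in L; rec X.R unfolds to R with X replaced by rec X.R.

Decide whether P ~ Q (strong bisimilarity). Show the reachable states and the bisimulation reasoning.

P ≁ Q

P's transition system — 1 states:
  u0 = rec X. ((c.0)\{c} + 0\{b} + (b.X)\{d}\{b,c,d})\{b,c} :: deadlocked
Q's transition system — 2 states:
  v0 = rec X. ((c.0)\{c} + (a.0)\{b} + (b.X)\{d}\{b,c,d})\{b,c} :: ··a··> v1
  v1 = 0\{b}\{b,c} :: deadlocked
Bisimilarity quotient blocks:
  B0 = {u0, v1}
  B1 = {v0}
u0 ∈ B0, v0 ∈ B1 → different blocks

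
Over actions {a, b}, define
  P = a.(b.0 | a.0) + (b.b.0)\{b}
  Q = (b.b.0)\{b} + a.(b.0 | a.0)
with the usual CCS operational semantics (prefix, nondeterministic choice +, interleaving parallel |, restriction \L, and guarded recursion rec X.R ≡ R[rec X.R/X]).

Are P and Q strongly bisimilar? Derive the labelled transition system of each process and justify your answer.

YES

Reachable graph of P (5 states):
  p0 = a.(b.0 | a.0) + (b.b.0)\{b} → =a=> p1
  p1 = b.0 | a.0 → =a=> p2, =b=> p3
  p2 = b.0 | 0 → =b=> p4
  p3 = 0 | a.0 → =a=> p4
  p4 = 0 | 0 → ∅
Reachable graph of Q (5 states):
  q0 = (b.b.0)\{b} + a.(b.0 | a.0) → =a=> q1
  q1 = b.0 | a.0 → =a=> q2, =b=> q3
  q2 = b.0 | 0 → =b=> q4
  q3 = 0 | a.0 → =a=> q4
  q4 = 0 | 0 → ∅
Bisimilarity quotient blocks:
  B0 = {p0, q0}
  B1 = {p1, q1}
  B2 = {p3, q3}
  B3 = {p4, q4}
  B4 = {p2, q2}
p0 ∈ B0, q0 ∈ B0 → same block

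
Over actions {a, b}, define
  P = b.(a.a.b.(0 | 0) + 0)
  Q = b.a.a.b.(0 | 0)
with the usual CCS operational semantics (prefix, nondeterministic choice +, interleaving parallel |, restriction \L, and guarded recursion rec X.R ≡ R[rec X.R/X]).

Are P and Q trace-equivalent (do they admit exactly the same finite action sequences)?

trace-equivalent

LTS(P): 5 reachable states
  u0 = b.(a.a.b.(0 | 0) + 0) → —b→ u1
  u1 = a.a.b.(0 | 0) + 0 → —a→ u2
  u2 = a.b.(0 | 0) → —a→ u3
  u3 = b.(0 | 0) → —b→ u4
  u4 = 0 | 0 → stopped
LTS(Q): 5 reachable states
  v0 = b.a.a.b.(0 | 0) → —b→ v1
  v1 = a.a.b.(0 | 0) → —a→ v2
  v2 = a.b.(0 | 0) → —a→ v3
  v3 = b.(0 | 0) → —b→ v4
  v4 = 0 | 0 → stopped
Bisimilarity quotient blocks:
  B0 = {u0, v0}
  B1 = {u1, v1}
  B2 = {u2, v2}
  B3 = {u3, v3}
  B4 = {u4, v4}
u0 ∈ B0, v0 ∈ B0 → same block
Bisimilar ⇒ trace-equivalent.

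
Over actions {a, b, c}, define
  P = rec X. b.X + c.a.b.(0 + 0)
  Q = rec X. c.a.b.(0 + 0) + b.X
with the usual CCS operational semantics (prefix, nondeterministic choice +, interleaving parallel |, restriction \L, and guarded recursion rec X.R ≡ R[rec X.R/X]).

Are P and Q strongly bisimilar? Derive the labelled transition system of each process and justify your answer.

bisimilar

P's transition system — 4 states:
  m0 = rec X. b.X + c.a.b.(0 + 0) :: -b-> m0, -c-> m1
  m1 = a.b.(0 + 0) :: -a-> m2
  m2 = b.(0 + 0) :: -b-> m3
  m3 = 0 + 0 :: (no moves)
Q's transition system — 4 states:
  n0 = rec X. c.a.b.(0 + 0) + b.X :: -b-> n0, -c-> n1
  n1 = a.b.(0 + 0) :: -a-> n2
  n2 = b.(0 + 0) :: -b-> n3
  n3 = 0 + 0 :: (no moves)
Bisimilarity quotient blocks:
  B0 = {m0, n0}
  B1 = {m1, n1}
  B2 = {m2, n2}
  B3 = {m3, n3}
m0 ∈ B0, n0 ∈ B0 → same block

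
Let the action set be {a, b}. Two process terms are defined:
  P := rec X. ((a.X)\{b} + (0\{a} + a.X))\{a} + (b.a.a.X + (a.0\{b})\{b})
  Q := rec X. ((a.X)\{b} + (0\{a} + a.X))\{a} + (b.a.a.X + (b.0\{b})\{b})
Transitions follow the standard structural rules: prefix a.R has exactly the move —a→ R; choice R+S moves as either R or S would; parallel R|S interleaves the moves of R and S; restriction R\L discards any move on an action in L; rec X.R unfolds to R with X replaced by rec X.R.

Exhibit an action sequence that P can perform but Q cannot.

LTS(P): 4 reachable states
  u0 = rec X. ((a.X)\{b} + (0\{a} + a.X))\{a} + (b.a.a.X + (a.0\{b})\{b}) | ··a··> u1, ··b··> u2
  u1 = 0\{b}\{b} | deadlocked
  u2 = a.a.(rec X. ((a.X)\{b} + (0\{a} + a.X))\{a} + (b.a.a.X + (a.0\{b})\{b})) | ··a··> u3
  u3 = a.(rec X. ((a.X)\{b} + (0\{a} + a.X))\{a} + (b.a.a.X + (a.0\{b})\{b})) | ··a··> u0
LTS(Q): 3 reachable states
  v0 = rec X. ((a.X)\{b} + (0\{a} + a.X))\{a} + (b.a.a.X + (b.0\{b})\{b}) | ··b··> v1
  v1 = a.a.(rec X. ((a.X)\{b} + (0\{a} + a.X))\{a} + (b.a.a.X + (b.0\{b})\{b})) | ··a··> v2
  v2 = a.(rec X. ((a.X)\{b} + (0\{a} + a.X))\{a} + (b.a.a.X + (b.0\{b})\{b})) | ··a··> v0
Executing a from P (initial set {u0}):
  after a @ step 1: {u1}
  — P admits the full trace.
Executing a from Q (initial set {v0}):
  after a @ step 1: ∅  — Q cannot continue

a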